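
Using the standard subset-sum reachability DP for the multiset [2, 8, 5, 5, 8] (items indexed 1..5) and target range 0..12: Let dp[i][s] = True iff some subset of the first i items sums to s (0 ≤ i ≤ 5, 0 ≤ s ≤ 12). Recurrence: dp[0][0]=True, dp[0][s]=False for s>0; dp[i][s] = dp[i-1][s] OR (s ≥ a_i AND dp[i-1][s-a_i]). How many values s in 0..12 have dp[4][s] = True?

i\s   0   1   2   3   4   5   6   7   8   9  10  11  12
  0   T   F   F   F   F   F   F   F   F   F   F   F   F
  1   T   F   T   F   F   F   F   F   F   F   F   F   F
  2   T   F   T   F   F   F   F   F   T   F   T   F   F
  3   T   F   T   F   F   T   F   T   T   F   T   F   F
  4   T   F   T   F   F   T   F   T   T   F   T   F   T
  5   T   F   T   F   F   T   F   T   T   F   T   F   T

7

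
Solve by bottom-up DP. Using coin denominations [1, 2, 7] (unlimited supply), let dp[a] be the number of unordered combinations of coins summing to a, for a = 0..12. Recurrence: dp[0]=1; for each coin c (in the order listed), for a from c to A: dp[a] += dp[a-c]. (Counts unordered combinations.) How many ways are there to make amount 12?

10

after  coin     0     1     2     3     4     5     6     7     8     9    10    11    12
          1     1     1     1     1     1     1     1     1     1     1     1     1     1
          2     1     1     2     2     3     3     4     4     5     5     6     6     7
          7     1     1     2     2     3     3     4     5     6     7     8     9    10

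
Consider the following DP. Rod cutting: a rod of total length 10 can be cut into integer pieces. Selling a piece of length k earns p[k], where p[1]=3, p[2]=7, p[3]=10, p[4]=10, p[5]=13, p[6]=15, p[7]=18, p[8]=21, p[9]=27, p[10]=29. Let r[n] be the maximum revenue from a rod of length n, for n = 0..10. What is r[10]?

   n    0    1    2    3    4    5    6    7    8    9   10
r[n]    0    3    7   10   14   17   21   24   28   31   35

35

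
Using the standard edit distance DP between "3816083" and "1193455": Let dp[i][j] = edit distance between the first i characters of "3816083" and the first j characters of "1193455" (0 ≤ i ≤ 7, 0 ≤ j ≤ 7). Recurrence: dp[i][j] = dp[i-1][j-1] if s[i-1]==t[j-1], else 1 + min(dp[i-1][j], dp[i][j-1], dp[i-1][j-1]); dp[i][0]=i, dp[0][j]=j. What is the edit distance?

   ''  1  1  9  3  4  5  5
''  0  1  2  3  4  5  6  7
 3  1  1  2  3  3  4  5  6
 8  2  2  2  3  4  4  5  6
 1  3  2  2  3  4  5  5  6
 6  4  3  3  3  4  5  6  6
 0  5  4  4  4  4  5  6  7
 8  6  5  5  5  5  5  6  7
 3  7  6  6  6  5  6  6  7

7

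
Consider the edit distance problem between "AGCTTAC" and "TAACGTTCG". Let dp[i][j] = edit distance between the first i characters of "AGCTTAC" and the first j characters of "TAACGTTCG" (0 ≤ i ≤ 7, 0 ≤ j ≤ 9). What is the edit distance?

   ''  T  A  A  C  G  T  T  C  G
''  0  1  2  3  4  5  6  7  8  9
 A  1  1  1  2  3  4  5  6  7  8
 G  2  2  2  2  3  3  4  5  6  7
 C  3  3  3  3  2  3  4  5  5  6
 T  4  3  4  4  3  3  3  4  5  6
 T  5  4  4  5  4  4  3  3  4  5
 A  6  5  4  4  5  5  4  4  4  5
 C  7  6  5  5  4  5  5  5  4  5

5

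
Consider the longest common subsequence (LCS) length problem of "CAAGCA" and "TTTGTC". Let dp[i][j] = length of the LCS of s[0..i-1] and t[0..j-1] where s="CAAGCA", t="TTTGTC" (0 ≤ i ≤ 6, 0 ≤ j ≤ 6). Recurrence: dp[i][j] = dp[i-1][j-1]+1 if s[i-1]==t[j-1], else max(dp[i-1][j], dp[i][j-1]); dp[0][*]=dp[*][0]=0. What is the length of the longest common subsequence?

2

   ''  T  T  T  G  T  C
''  0  0  0  0  0  0  0
 C  0  0  0  0  0  0  1
 A  0  0  0  0  0  0  1
 A  0  0  0  0  0  0  1
 G  0  0  0  0  1  1  1
 C  0  0  0  0  1  1  2
 A  0  0  0  0  1  1  2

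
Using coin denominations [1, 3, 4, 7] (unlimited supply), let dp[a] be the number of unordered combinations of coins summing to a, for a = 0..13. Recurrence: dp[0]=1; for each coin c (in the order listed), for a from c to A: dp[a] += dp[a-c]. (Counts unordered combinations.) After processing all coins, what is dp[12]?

after  coin     0     1     2     3     4     5     6     7     8     9    10    11    12    13
          1     1     1     1     1     1     1     1     1     1     1     1     1     1     1
          3     1     1     1     2     2     2     3     3     3     4     4     4     5     5
          4     1     1     1     2     3     3     4     5     6     7     8     9    11    12
          7     1     1     1     2     3     3     4     6     7     8    10    12    14    16

14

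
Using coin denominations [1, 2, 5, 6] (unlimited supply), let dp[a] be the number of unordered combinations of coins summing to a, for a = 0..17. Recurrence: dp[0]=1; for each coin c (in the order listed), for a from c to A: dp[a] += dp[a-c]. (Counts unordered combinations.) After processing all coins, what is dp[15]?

after  coin     0     1     2     3     4     5     6     7     8     9    10    11    12    13    14    15    16    17
          1     1     1     1     1     1     1     1     1     1     1     1     1     1     1     1     1     1     1
          2     1     1     2     2     3     3     4     4     5     5     6     6     7     7     8     8     9     9
          5     1     1     2     2     3     4     5     6     7     8    10    11    13    14    16    18    20    22
          6     1     1     2     2     3     4     6     7     9    10    13    15    19    21    25    28    33    37

28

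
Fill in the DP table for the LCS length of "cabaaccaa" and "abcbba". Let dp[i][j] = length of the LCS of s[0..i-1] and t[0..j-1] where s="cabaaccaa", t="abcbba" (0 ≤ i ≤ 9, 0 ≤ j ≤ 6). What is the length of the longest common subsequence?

   ''  a  b  c  b  b  a
''  0  0  0  0  0  0  0
 c  0  0  0  1  1  1  1
 a  0  1  1  1  1  1  2
 b  0  1  2  2  2  2  2
 a  0  1  2  2  2  2  3
 a  0  1  2  2  2  2  3
 c  0  1  2  3  3  3  3
 c  0  1  2  3  3  3  3
 a  0  1  2  3  3  3  4
 a  0  1  2  3  3  3  4

4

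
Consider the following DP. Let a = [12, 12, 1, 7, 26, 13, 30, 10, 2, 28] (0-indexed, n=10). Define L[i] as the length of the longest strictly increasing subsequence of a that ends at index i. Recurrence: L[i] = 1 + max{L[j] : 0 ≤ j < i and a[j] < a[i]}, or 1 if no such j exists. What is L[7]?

3

   i    0    1    2    3    4    5    6    7    8    9
a[i]   12   12    1    7   26   13   30   10    2   28
L[i]    1    1    1    2    3    3    4    3    2    4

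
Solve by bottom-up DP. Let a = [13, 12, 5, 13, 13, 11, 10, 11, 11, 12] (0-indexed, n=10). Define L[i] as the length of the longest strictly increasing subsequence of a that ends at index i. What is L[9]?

   i    0    1    2    3    4    5    6    7    8    9
a[i]   13   12    5   13   13   11   10   11   11   12
L[i]    1    1    1    2    2    2    2    3    3    4

4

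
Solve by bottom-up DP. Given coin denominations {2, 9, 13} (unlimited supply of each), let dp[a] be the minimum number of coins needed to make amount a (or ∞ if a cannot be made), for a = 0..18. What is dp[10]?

5

 a  0  1  2  3  4  5  6  7  8  9 10 11 12 13 14 15 16 17 18
dp  0  -  1  -  2  -  3  -  4  1  5  2  6  1  7  2  8  3  2
(- denotes ∞ / unreachable)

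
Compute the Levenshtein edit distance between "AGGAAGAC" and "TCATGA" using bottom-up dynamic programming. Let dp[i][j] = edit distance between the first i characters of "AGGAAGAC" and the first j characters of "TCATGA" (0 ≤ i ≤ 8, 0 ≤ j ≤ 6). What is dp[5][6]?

   ''  T  C  A  T  G  A
''  0  1  2  3  4  5  6
 A  1  1  2  2  3  4  5
 G  2  2  2  3  3  3  4
 G  3  3  3  3  4  3  4
 A  4  4  4  3  4  4  3
 A  5  5  5  4  4  5  4
 G  6  6  6  5  5  4  5
 A  7  7  7  6  6  5  4
 C  8  8  7  7  7  6  5

4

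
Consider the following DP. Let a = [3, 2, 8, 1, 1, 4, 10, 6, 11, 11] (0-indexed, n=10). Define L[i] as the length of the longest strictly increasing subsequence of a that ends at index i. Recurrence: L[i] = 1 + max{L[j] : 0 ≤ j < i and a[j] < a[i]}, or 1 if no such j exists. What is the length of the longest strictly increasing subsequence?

   i    0    1    2    3    4    5    6    7    8    9
a[i]    3    2    8    1    1    4   10    6   11   11
L[i]    1    1    2    1    1    2    3    3    4    4

4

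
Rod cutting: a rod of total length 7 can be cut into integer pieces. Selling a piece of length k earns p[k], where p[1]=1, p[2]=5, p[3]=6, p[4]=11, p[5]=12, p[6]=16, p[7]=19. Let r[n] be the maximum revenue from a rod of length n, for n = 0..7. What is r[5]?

12

   n    0    1    2    3    4    5    6    7
r[n]    0    1    5    6   11   12   16   19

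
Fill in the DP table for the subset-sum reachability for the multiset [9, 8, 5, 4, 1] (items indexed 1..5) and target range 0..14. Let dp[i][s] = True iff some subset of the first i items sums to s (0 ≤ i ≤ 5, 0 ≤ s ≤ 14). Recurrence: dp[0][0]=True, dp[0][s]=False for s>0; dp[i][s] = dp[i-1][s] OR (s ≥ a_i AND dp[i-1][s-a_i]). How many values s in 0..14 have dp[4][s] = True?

8

i\s   0   1   2   3   4   5   6   7   8   9  10  11  12  13  14
  0   T   F   F   F   F   F   F   F   F   F   F   F   F   F   F
  1   T   F   F   F   F   F   F   F   F   T   F   F   F   F   F
  2   T   F   F   F   F   F   F   F   T   T   F   F   F   F   F
  3   T   F   F   F   F   T   F   F   T   T   F   F   F   T   T
  4   T   F   F   F   T   T   F   F   T   T   F   F   T   T   T
  5   T   T   F   F   T   T   T   F   T   T   T   F   T   T   T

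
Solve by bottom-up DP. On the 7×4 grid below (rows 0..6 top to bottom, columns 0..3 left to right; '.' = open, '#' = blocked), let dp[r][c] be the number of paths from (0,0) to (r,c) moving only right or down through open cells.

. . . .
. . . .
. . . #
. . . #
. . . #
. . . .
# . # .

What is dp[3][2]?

10

r\c   0   1   2   3
  0   1   1   1   1
  1   1   2   3   4
  2   1   3   6   0
  3   1   4  10   0
  4   1   5  15   0
  5   1   6  21  21
  6   0   6   0  21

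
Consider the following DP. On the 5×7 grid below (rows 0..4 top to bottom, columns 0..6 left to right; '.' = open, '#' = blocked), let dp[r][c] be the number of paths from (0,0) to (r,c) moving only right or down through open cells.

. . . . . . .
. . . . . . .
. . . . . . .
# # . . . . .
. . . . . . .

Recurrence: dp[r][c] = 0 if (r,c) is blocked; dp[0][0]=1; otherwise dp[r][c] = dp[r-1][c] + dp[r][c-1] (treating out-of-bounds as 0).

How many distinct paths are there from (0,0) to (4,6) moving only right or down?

r\c   0   1   2   3   4   5   6
  0   1   1   1   1   1   1   1
  1   1   2   3   4   5   6   7
  2   1   3   6  10  15  21  28
  3   0   0   6  16  31  52  80
  4   0   0   6  22  53 105 185

185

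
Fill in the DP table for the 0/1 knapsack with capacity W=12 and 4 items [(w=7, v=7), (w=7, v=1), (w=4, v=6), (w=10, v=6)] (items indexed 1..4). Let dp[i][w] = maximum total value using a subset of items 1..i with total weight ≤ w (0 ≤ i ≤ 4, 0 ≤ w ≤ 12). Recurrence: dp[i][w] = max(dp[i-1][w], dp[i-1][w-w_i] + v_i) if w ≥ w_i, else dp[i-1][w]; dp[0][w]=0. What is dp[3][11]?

13

i\w   0   1   2   3   4   5   6   7   8   9  10  11  12
  0   0   0   0   0   0   0   0   0   0   0   0   0   0
  1   0   0   0   0   0   0   0   7   7   7   7   7   7
  2   0   0   0   0   0   0   0   7   7   7   7   7   7
  3   0   0   0   0   6   6   6   7   7   7   7  13  13
  4   0   0   0   0   6   6   6   7   7   7   7  13  13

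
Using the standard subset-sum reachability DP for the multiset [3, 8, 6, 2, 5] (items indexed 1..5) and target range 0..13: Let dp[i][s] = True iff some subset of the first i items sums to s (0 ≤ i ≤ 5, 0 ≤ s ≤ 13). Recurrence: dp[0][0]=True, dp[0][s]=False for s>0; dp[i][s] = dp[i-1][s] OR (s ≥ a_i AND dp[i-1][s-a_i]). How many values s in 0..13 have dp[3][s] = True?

i\s   0   1   2   3   4   5   6   7   8   9  10  11  12  13
  0   T   F   F   F   F   F   F   F   F   F   F   F   F   F
  1   T   F   F   T   F   F   F   F   F   F   F   F   F   F
  2   T   F   F   T   F   F   F   F   T   F   F   T   F   F
  3   T   F   F   T   F   F   T   F   T   T   F   T   F   F
  4   T   F   T   T   F   T   T   F   T   T   T   T   F   T
  5   T   F   T   T   F   T   T   T   T   T   T   T   F   T

6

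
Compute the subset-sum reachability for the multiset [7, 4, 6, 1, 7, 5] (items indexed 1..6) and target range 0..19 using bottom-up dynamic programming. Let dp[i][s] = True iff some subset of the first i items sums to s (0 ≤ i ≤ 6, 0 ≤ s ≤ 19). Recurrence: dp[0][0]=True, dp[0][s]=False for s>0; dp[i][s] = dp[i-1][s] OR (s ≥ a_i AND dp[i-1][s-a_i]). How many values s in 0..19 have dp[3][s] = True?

8

i\s   0   1   2   3   4   5   6   7   8   9  10  11  12  13  14  15  16  17  18  19
  0   T   F   F   F   F   F   F   F   F   F   F   F   F   F   F   F   F   F   F   F
  1   T   F   F   F   F   F   F   T   F   F   F   F   F   F   F   F   F   F   F   F
  2   T   F   F   F   T   F   F   T   F   F   F   T   F   F   F   F   F   F   F   F
  3   T   F   F   F   T   F   T   T   F   F   T   T   F   T   F   F   F   T   F   F
  4   T   T   F   F   T   T   T   T   T   F   T   T   T   T   T   F   F   T   T   F
  5   T   T   F   F   T   T   T   T   T   F   T   T   T   T   T   T   F   T   T   T
  6   T   T   F   F   T   T   T   T   T   T   T   T   T   T   T   T   T   T   T   T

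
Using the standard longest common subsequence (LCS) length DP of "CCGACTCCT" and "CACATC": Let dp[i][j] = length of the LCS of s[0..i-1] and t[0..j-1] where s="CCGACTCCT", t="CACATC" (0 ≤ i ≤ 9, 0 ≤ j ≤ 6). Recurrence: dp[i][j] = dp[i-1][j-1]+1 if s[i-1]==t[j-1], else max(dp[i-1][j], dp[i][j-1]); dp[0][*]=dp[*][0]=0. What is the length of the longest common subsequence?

5

   ''  C  A  C  A  T  C
''  0  0  0  0  0  0  0
 C  0  1  1  1  1  1  1
 C  0  1  1  2  2  2  2
 G  0  1  1  2  2  2  2
 A  0  1  2  2  3  3  3
 C  0  1  2  3  3  3  4
 T  0  1  2  3  3  4  4
 C  0  1  2  3  3  4  5
 C  0  1  2  3  3  4  5
 T  0  1  2  3  3  4  5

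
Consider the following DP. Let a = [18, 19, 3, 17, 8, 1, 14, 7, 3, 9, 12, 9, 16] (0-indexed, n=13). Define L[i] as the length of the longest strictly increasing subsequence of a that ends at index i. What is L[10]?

   i    0    1    2    3    4    5    6    7    8    9   10   11   12
a[i]   18   19    3   17    8    1   14    7    3    9   12    9   16
L[i]    1    2    1    2    2    1    3    2    2    3    4    3    5

4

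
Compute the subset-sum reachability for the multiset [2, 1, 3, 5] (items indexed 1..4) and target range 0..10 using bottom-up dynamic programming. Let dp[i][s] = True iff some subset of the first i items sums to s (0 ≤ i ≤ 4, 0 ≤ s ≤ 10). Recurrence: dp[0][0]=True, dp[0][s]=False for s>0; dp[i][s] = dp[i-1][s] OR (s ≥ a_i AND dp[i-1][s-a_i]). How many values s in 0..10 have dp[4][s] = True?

11

i\s   0   1   2   3   4   5   6   7   8   9  10
  0   T   F   F   F   F   F   F   F   F   F   F
  1   T   F   T   F   F   F   F   F   F   F   F
  2   T   T   T   T   F   F   F   F   F   F   F
  3   T   T   T   T   T   T   T   F   F   F   F
  4   T   T   T   T   T   T   T   T   T   T   T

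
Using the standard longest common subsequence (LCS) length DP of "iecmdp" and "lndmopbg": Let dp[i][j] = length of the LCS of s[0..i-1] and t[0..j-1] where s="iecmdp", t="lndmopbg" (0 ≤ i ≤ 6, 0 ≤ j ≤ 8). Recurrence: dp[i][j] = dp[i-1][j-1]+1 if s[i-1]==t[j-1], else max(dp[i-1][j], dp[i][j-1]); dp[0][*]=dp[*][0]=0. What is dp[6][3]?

1

   ''  l  n  d  m  o  p  b  g
''  0  0  0  0  0  0  0  0  0
 i  0  0  0  0  0  0  0  0  0
 e  0  0  0  0  0  0  0  0  0
 c  0  0  0  0  0  0  0  0  0
 m  0  0  0  0  1  1  1  1  1
 d  0  0  0  1  1  1  1  1  1
 p  0  0  0  1  1  1  2  2  2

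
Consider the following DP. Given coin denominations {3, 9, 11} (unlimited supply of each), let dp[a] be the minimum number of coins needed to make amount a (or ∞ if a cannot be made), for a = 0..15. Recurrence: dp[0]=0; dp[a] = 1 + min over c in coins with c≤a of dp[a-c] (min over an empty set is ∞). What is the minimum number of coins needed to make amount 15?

 a  0  1  2  3  4  5  6  7  8  9 10 11 12 13 14 15
dp  0  -  -  1  -  -  2  -  -  1  -  1  2  -  2  3
(- denotes ∞ / unreachable)

3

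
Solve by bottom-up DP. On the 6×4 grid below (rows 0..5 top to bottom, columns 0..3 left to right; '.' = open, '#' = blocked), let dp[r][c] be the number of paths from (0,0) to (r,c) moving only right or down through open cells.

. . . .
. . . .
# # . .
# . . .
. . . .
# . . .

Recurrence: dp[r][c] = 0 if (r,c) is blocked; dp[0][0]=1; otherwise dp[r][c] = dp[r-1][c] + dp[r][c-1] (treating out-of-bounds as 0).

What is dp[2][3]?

7

r\c   0   1   2   3
  0   1   1   1   1
  1   1   2   3   4
  2   0   0   3   7
  3   0   0   3  10
  4   0   0   3  13
  5   0   0   3  16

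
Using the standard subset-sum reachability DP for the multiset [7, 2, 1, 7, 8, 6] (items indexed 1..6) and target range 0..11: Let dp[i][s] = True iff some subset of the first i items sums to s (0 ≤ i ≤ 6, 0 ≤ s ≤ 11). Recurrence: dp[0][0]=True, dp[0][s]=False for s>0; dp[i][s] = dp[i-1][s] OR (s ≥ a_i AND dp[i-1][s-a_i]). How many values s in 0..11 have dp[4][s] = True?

8

i\s   0   1   2   3   4   5   6   7   8   9  10  11
  0   T   F   F   F   F   F   F   F   F   F   F   F
  1   T   F   F   F   F   F   F   T   F   F   F   F
  2   T   F   T   F   F   F   F   T   F   T   F   F
  3   T   T   T   T   F   F   F   T   T   T   T   F
  4   T   T   T   T   F   F   F   T   T   T   T   F
  5   T   T   T   T   F   F   F   T   T   T   T   T
  6   T   T   T   T   F   F   T   T   T   T   T   T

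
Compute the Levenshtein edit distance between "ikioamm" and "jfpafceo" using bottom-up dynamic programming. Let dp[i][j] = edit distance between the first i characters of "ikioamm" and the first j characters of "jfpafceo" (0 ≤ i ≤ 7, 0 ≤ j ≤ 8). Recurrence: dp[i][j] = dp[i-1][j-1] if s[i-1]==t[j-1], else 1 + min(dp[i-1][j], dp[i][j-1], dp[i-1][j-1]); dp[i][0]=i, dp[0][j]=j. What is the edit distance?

8

   ''  j  f  p  a  f  c  e  o
''  0  1  2  3  4  5  6  7  8
 i  1  1  2  3  4  5  6  7  8
 k  2  2  2  3  4  5  6  7  8
 i  3  3  3  3  4  5  6  7  8
 o  4  4  4  4  4  5  6  7  7
 a  5  5  5  5  4  5  6  7  8
 m  6  6  6  6  5  5  6  7  8
 m  7  7  7  7  6  6  6  7  8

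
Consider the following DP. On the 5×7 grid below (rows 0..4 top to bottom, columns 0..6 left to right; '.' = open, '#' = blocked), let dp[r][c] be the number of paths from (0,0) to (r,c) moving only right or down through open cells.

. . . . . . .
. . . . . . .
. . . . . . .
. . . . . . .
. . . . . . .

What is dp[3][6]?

r\c   0   1   2   3   4   5   6
  0   1   1   1   1   1   1   1
  1   1   2   3   4   5   6   7
  2   1   3   6  10  15  21  28
  3   1   4  10  20  35  56  84
  4   1   5  15  35  70 126 210

84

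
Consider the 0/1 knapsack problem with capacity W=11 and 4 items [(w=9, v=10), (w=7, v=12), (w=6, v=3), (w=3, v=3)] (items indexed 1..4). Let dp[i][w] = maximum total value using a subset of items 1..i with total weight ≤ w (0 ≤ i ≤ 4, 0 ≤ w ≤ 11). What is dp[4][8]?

12

i\w   0   1   2   3   4   5   6   7   8   9  10  11
  0   0   0   0   0   0   0   0   0   0   0   0   0
  1   0   0   0   0   0   0   0   0   0  10  10  10
  2   0   0   0   0   0   0   0  12  12  12  12  12
  3   0   0   0   0   0   0   3  12  12  12  12  12
  4   0   0   0   3   3   3   3  12  12  12  15  15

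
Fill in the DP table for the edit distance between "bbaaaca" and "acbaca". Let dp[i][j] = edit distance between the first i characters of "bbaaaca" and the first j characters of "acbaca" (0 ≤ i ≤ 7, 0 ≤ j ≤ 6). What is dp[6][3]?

5

   ''  a  c  b  a  c  a
''  0  1  2  3  4  5  6
 b  1  1  2  2  3  4  5
 b  2  2  2  2  3  4  5
 a  3  2  3  3  2  3  4
 a  4  3  3  4  3  3  3
 a  5  4  4  4  4  4  3
 c  6  5  4  5  5  4  4
 a  7  6  5  5  5  5  4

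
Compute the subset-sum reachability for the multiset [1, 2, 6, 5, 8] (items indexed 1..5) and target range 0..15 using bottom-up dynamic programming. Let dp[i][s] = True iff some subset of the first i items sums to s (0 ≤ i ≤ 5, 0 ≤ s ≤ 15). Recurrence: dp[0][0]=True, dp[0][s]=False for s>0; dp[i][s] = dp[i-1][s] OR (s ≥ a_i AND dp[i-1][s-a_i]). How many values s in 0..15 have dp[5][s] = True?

15

i\s   0   1   2   3   4   5   6   7   8   9  10  11  12  13  14  15
  0   T   F   F   F   F   F   F   F   F   F   F   F   F   F   F   F
  1   T   T   F   F   F   F   F   F   F   F   F   F   F   F   F   F
  2   T   T   T   T   F   F   F   F   F   F   F   F   F   F   F   F
  3   T   T   T   T   F   F   T   T   T   T   F   F   F   F   F   F
  4   T   T   T   T   F   T   T   T   T   T   F   T   T   T   T   F
  5   T   T   T   T   F   T   T   T   T   T   T   T   T   T   T   T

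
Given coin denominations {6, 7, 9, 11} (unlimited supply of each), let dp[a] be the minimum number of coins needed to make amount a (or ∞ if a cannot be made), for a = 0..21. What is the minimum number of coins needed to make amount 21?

 a  0  1  2  3  4  5  6  7  8  9 10 11 12 13 14 15 16 17 18 19 20 21
dp  0  -  -  -  -  -  1  1  -  1  -  1  2  2  2  2  2  2  2  3  2  3
(- denotes ∞ / unreachable)

3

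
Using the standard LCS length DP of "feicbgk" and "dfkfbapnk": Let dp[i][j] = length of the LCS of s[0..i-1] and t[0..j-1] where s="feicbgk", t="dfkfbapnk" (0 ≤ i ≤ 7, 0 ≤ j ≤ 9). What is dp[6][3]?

1

   ''  d  f  k  f  b  a  p  n  k
''  0  0  0  0  0  0  0  0  0  0
 f  0  0  1  1  1  1  1  1  1  1
 e  0  0  1  1  1  1  1  1  1  1
 i  0  0  1  1  1  1  1  1  1  1
 c  0  0  1  1  1  1  1  1  1  1
 b  0  0  1  1  1  2  2  2  2  2
 g  0  0  1  1  1  2  2  2  2  2
 k  0  0  1  2  2  2  2  2  2  3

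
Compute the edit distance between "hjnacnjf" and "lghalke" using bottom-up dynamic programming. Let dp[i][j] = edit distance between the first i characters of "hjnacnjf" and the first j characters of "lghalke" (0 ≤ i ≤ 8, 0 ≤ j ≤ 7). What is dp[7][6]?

   ''  l  g  h  a  l  k  e
''  0  1  2  3  4  5  6  7
 h  1  1  2  2  3  4  5  6
 j  2  2  2  3  3  4  5  6
 n  3  3  3  3  4  4  5  6
 a  4  4  4  4  3  4  5  6
 c  5  5  5  5  4  4  5  6
 n  6  6  6  6  5  5  5  6
 j  7  7  7  7  6  6  6  6
 f  8  8  8  8  7  7  7  7

6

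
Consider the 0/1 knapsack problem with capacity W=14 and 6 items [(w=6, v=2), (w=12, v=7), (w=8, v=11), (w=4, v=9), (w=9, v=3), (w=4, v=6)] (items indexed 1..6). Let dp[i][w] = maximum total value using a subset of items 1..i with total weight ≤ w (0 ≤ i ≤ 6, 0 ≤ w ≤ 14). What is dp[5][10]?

i\w   0   1   2   3   4   5   6   7   8   9  10  11  12  13  14
  0   0   0   0   0   0   0   0   0   0   0   0   0   0   0   0
  1   0   0   0   0   0   0   2   2   2   2   2   2   2   2   2
  2   0   0   0   0   0   0   2   2   2   2   2   2   7   7   7
  3   0   0   0   0   0   0   2   2  11  11  11  11  11  11  13
  4   0   0   0   0   9   9   9   9  11  11  11  11  20  20  20
  5   0   0   0   0   9   9   9   9  11  11  11  11  20  20  20
  6   0   0   0   0   9   9   9   9  15  15  15  15  20  20  20

11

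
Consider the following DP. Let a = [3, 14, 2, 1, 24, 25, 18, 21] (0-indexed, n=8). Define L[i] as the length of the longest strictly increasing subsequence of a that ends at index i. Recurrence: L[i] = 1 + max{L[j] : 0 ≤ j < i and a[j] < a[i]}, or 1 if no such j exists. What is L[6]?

3

   i    0    1    2    3    4    5    6    7
a[i]    3   14    2    1   24   25   18   21
L[i]    1    2    1    1    3    4    3    4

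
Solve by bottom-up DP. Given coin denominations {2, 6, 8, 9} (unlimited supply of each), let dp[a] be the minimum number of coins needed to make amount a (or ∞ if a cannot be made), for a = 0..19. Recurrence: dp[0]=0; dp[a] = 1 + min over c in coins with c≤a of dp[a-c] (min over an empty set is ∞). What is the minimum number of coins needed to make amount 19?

 a  0  1  2  3  4  5  6  7  8  9 10 11 12 13 14 15 16 17 18 19
dp  0  -  1  -  2  -  1  -  1  1  2  2  2  3  2  2  2  2  2  3
(- denotes ∞ / unreachable)

3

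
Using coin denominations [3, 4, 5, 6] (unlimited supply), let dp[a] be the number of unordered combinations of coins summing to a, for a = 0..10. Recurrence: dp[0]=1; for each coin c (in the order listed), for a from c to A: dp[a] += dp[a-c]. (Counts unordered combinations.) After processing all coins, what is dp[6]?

after  coin     0     1     2     3     4     5     6     7     8     9    10
          3     1     0     0     1     0     0     1     0     0     1     0
          4     1     0     0     1     1     0     1     1     1     1     1
          5     1     0     0     1     1     1     1     1     2     2     2
          6     1     0     0     1     1     1     2     1     2     3     3

2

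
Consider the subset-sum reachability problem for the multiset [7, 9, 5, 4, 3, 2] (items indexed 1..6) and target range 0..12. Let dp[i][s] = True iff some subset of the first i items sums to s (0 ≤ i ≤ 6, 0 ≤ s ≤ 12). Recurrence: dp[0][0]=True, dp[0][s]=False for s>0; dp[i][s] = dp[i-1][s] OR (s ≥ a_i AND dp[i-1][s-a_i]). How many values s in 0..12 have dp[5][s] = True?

i\s   0   1   2   3   4   5   6   7   8   9  10  11  12
  0   T   F   F   F   F   F   F   F   F   F   F   F   F
  1   T   F   F   F   F   F   F   T   F   F   F   F   F
  2   T   F   F   F   F   F   F   T   F   T   F   F   F
  3   T   F   F   F   F   T   F   T   F   T   F   F   T
  4   T   F   F   F   T   T   F   T   F   T   F   T   T
  5   T   F   F   T   T   T   F   T   T   T   T   T   T
  6   T   F   T   T   T   T   T   T   T   T   T   T   T

10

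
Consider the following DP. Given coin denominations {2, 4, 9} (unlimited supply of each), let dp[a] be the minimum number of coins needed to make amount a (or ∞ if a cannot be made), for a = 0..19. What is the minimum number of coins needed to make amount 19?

 a  0  1  2  3  4  5  6  7  8  9 10 11 12 13 14 15 16 17 18 19
dp  0  -  1  -  1  -  2  -  2  1  3  2  3  2  4  3  4  3  2  4
(- denotes ∞ / unreachable)

4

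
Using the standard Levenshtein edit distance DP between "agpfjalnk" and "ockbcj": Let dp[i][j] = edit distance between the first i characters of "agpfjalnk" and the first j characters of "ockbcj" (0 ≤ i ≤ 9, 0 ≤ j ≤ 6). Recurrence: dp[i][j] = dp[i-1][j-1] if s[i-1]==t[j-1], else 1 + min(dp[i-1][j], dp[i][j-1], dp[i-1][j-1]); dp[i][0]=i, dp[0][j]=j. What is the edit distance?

   ''  o  c  k  b  c  j
''  0  1  2  3  4  5  6
 a  1  1  2  3  4  5  6
 g  2  2  2  3  4  5  6
 p  3  3  3  3  4  5  6
 f  4  4  4  4  4  5  6
 j  5  5  5  5  5  5  5
 a  6  6  6  6  6  6  6
 l  7  7  7  7  7  7  7
 n  8  8  8  8  8  8  8
 k  9  9  9  8  9  9  9

9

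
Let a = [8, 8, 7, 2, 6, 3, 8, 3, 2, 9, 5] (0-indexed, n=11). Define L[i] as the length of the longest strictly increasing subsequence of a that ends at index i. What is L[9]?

4

   i    0    1    2    3    4    5    6    7    8    9   10
a[i]    8    8    7    2    6    3    8    3    2    9    5
L[i]    1    1    1    1    2    2    3    2    1    4    3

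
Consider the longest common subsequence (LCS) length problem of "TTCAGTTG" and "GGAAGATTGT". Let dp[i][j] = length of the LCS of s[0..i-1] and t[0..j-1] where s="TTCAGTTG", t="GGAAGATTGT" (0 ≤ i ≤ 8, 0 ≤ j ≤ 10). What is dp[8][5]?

   ''  G  G  A  A  G  A  T  T  G  T
''  0  0  0  0  0  0  0  0  0  0  0
 T  0  0  0  0  0  0  0  1  1  1  1
 T  0  0  0  0  0  0  0  1  2  2  2
 C  0  0  0  0  0  0  0  1  2  2  2
 A  0  0  0  1  1  1  1  1  2  2  2
 G  0  1  1  1  1  2  2  2  2  3  3
 T  0  1  1  1  1  2  2  3  3  3  4
 T  0  1  1  1  1  2  2  3  4  4  4
 G  0  1  2  2  2  2  2  3  4  5  5

2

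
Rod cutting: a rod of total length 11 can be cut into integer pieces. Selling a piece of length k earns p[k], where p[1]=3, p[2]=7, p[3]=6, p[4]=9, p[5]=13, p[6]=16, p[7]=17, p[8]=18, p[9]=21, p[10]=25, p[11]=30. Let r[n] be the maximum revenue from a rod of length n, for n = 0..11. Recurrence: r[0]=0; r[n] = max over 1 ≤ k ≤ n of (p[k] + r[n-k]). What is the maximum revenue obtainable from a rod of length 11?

38

   n    0    1    2    3    4    5    6    7    8    9   10   11
r[n]    0    3    7   10   14   17   21   24   28   31   35   38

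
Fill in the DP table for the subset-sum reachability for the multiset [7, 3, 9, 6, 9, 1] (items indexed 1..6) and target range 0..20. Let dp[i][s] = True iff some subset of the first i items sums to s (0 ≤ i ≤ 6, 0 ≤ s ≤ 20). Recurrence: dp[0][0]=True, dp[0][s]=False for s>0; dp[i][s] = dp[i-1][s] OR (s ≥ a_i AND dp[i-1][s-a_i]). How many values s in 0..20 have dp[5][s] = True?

12

i\s   0   1   2   3   4   5   6   7   8   9  10  11  12  13  14  15  16  17  18  19  20
  0   T   F   F   F   F   F   F   F   F   F   F   F   F   F   F   F   F   F   F   F   F
  1   T   F   F   F   F   F   F   T   F   F   F   F   F   F   F   F   F   F   F   F   F
  2   T   F   F   T   F   F   F   T   F   F   T   F   F   F   F   F   F   F   F   F   F
  3   T   F   F   T   F   F   F   T   F   T   T   F   T   F   F   F   T   F   F   T   F
  4   T   F   F   T   F   F   T   T   F   T   T   F   T   T   F   T   T   F   T   T   F
  5   T   F   F   T   F   F   T   T   F   T   T   F   T   T   F   T   T   F   T   T   F
  6   T   T   F   T   T   F   T   T   T   T   T   T   T   T   T   T   T   T   T   T   T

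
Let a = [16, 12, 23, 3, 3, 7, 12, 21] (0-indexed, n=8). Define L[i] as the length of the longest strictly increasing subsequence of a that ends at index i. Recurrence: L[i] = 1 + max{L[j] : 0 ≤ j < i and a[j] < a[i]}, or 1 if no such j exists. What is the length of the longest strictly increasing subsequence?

4

   i    0    1    2    3    4    5    6    7
a[i]   16   12   23    3    3    7   12   21
L[i]    1    1    2    1    1    2    3    4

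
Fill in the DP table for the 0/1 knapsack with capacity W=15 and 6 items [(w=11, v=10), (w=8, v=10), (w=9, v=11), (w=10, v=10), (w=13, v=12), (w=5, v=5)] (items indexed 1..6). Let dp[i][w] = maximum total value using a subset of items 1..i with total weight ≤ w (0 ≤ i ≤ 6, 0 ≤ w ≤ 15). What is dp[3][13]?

11

i\w   0   1   2   3   4   5   6   7   8   9  10  11  12  13  14  15
  0   0   0   0   0   0   0   0   0   0   0   0   0   0   0   0   0
  1   0   0   0   0   0   0   0   0   0   0   0  10  10  10  10  10
  2   0   0   0   0   0   0   0   0  10  10  10  10  10  10  10  10
  3   0   0   0   0   0   0   0   0  10  11  11  11  11  11  11  11
  4   0   0   0   0   0   0   0   0  10  11  11  11  11  11  11  11
  5   0   0   0   0   0   0   0   0  10  11  11  11  11  12  12  12
  6   0   0   0   0   0   5   5   5  10  11  11  11  11  15  16  16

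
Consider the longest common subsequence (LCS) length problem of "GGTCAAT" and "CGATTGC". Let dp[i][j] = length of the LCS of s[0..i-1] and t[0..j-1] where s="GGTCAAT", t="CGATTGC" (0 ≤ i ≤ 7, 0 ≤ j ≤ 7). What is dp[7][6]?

3

   ''  C  G  A  T  T  G  C
''  0  0  0  0  0  0  0  0
 G  0  0  1  1  1  1  1  1
 G  0  0  1  1  1  1  2  2
 T  0  0  1  1  2  2  2  2
 C  0  1  1  1  2  2  2  3
 A  0  1  1  2  2  2  2  3
 A  0  1  1  2  2  2  2  3
 T  0  1  1  2  3  3  3  3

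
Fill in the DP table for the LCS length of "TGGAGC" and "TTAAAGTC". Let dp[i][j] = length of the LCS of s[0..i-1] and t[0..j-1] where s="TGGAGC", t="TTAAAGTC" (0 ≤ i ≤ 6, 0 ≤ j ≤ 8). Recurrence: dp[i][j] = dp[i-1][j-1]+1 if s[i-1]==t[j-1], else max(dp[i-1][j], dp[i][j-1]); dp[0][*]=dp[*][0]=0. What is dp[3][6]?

2

   ''  T  T  A  A  A  G  T  C
''  0  0  0  0  0  0  0  0  0
 T  0  1  1  1  1  1  1  1  1
 G  0  1  1  1  1  1  2  2  2
 G  0  1  1  1  1  1  2  2  2
 A  0  1  1  2  2  2  2  2  2
 G  0  1  1  2  2  2  3  3  3
 C  0  1  1  2  2  2  3  3  4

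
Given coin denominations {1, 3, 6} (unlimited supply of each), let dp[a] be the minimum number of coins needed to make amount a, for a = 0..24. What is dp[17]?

5

 a  0  1  2  3  4  5  6  7  8  9 10 11 12 13 14 15 16 17 18 19 20 21 22 23 24
dp  0  1  2  1  2  3  1  2  3  2  3  4  2  3  4  3  4  5  3  4  5  4  5  6  4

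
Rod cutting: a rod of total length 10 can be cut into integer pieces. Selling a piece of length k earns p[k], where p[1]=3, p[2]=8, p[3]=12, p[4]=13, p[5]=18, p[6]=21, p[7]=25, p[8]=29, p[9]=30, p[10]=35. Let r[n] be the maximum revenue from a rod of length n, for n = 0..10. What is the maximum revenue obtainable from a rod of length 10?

   n    0    1    2    3    4    5    6    7    8    9   10
r[n]    0    3    8   12   16   20   24   28   32   36   40

40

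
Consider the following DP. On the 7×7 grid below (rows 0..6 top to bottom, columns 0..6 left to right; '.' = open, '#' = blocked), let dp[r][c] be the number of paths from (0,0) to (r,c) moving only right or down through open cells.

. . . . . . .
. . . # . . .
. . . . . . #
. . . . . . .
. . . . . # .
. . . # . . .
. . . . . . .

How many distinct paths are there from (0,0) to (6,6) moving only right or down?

r\c   0   1   2   3   4   5   6
  0   1   1   1   1   1   1   1
  1   1   2   3   0   1   2   3
  2   1   3   6   6   7   9   0
  3   1   4  10  16  23  32  32
  4   1   5  15  31  54   0  32
  5   1   6  21   0  54  54  86
  6   1   7  28  28  82 136 222

222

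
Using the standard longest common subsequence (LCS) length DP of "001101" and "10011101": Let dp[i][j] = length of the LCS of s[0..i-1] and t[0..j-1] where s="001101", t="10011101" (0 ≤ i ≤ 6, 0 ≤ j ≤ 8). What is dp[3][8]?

3

   ''  1  0  0  1  1  1  0  1
''  0  0  0  0  0  0  0  0  0
 0  0  0  1  1  1  1  1  1  1
 0  0  0  1  2  2  2  2  2  2
 1  0  1  1  2  3  3  3  3  3
 1  0  1  1  2  3  4  4  4  4
 0  0  1  2  2  3  4  4  5  5
 1  0  1  2  2  3  4  5  5  6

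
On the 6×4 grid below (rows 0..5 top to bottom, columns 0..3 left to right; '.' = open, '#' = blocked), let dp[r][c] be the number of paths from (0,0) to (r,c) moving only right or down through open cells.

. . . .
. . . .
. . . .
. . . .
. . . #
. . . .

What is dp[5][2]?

r\c   0   1   2   3
  0   1   1   1   1
  1   1   2   3   4
  2   1   3   6  10
  3   1   4  10  20
  4   1   5  15   0
  5   1   6  21  21

21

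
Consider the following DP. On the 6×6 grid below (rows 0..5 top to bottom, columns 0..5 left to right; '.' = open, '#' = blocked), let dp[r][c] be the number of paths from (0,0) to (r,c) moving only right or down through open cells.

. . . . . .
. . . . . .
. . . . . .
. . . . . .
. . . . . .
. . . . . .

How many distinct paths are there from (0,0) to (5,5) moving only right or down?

r\c   0   1   2   3   4   5
  0   1   1   1   1   1   1
  1   1   2   3   4   5   6
  2   1   3   6  10  15  21
  3   1   4  10  20  35  56
  4   1   5  15  35  70 126
  5   1   6  21  56 126 252

252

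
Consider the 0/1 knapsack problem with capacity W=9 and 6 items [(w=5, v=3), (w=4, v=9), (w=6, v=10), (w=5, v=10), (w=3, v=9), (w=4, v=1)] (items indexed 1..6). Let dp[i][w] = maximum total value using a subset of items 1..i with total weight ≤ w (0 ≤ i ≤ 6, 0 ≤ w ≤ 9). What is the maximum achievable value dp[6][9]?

i\w   0   1   2   3   4   5   6   7   8   9
  0   0   0   0   0   0   0   0   0   0   0
  1   0   0   0   0   0   3   3   3   3   3
  2   0   0   0   0   9   9   9   9   9  12
  3   0   0   0   0   9   9  10  10  10  12
  4   0   0   0   0   9  10  10  10  10  19
  5   0   0   0   9   9  10  10  18  19  19
  6   0   0   0   9   9  10  10  18  19  19

19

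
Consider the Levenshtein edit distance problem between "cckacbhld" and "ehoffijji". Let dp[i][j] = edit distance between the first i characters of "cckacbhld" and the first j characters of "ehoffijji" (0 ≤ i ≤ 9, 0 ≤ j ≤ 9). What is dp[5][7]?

7

   ''  e  h  o  f  f  i  j  j  i
''  0  1  2  3  4  5  6  7  8  9
 c  1  1  2  3  4  5  6  7  8  9
 c  2  2  2  3  4  5  6  7  8  9
 k  3  3  3  3  4  5  6  7  8  9
 a  4  4  4  4  4  5  6  7  8  9
 c  5  5  5  5  5  5  6  7  8  9
 b  6  6  6  6  6  6  6  7  8  9
 h  7  7  6  7  7  7  7  7  8  9
 l  8  8  7  7  8  8  8  8  8  9
 d  9  9  8  8  8  9  9  9  9  9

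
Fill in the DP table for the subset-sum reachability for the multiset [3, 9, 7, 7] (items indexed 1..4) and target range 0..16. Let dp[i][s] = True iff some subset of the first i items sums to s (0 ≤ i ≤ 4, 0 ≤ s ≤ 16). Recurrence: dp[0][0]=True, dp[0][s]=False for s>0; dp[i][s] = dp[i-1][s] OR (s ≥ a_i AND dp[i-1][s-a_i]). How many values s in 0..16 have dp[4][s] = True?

i\s   0   1   2   3   4   5   6   7   8   9  10  11  12  13  14  15  16
  0   T   F   F   F   F   F   F   F   F   F   F   F   F   F   F   F   F
  1   T   F   F   T   F   F   F   F   F   F   F   F   F   F   F   F   F
  2   T   F   F   T   F   F   F   F   F   T   F   F   T   F   F   F   F
  3   T   F   F   T   F   F   F   T   F   T   T   F   T   F   F   F   T
  4   T   F   F   T   F   F   F   T   F   T   T   F   T   F   T   F   T

8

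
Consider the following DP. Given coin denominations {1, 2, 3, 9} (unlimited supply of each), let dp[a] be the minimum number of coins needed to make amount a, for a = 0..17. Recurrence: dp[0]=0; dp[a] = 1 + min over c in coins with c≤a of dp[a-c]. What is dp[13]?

 a  0  1  2  3  4  5  6  7  8  9 10 11 12 13 14 15 16 17
dp  0  1  1  1  2  2  2  3  3  1  2  2  2  3  3  3  4  4

3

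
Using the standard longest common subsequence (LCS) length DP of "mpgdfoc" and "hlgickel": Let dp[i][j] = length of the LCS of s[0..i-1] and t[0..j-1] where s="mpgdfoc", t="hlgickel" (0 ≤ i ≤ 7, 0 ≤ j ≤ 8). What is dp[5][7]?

   ''  h  l  g  i  c  k  e  l
''  0  0  0  0  0  0  0  0  0
 m  0  0  0  0  0  0  0  0  0
 p  0  0  0  0  0  0  0  0  0
 g  0  0  0  1  1  1  1  1  1
 d  0  0  0  1  1  1  1  1  1
 f  0  0  0  1  1  1  1  1  1
 o  0  0  0  1  1  1  1  1  1
 c  0  0  0  1  1  2  2  2  2

1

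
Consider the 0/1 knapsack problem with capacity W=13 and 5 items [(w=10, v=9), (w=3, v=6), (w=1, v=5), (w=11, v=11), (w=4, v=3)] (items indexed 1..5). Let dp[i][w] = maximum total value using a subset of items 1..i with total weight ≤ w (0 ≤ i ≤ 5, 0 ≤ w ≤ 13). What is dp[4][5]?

i\w   0   1   2   3   4   5   6   7   8   9  10  11  12  13
  0   0   0   0   0   0   0   0   0   0   0   0   0   0   0
  1   0   0   0   0   0   0   0   0   0   0   9   9   9   9
  2   0   0   0   6   6   6   6   6   6   6   9   9   9  15
  3   0   5   5   6  11  11  11  11  11  11  11  14  14  15
  4   0   5   5   6  11  11  11  11  11  11  11  14  16  16
  5   0   5   5   6  11  11  11  11  14  14  14  14  16  16

11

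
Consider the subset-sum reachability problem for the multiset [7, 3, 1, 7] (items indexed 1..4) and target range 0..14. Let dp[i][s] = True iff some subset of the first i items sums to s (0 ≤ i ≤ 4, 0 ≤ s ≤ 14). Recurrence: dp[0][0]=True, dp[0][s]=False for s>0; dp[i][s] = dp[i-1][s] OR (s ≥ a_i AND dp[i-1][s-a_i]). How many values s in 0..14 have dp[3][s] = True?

8

i\s   0   1   2   3   4   5   6   7   8   9  10  11  12  13  14
  0   T   F   F   F   F   F   F   F   F   F   F   F   F   F   F
  1   T   F   F   F   F   F   F   T   F   F   F   F   F   F   F
  2   T   F   F   T   F   F   F   T   F   F   T   F   F   F   F
  3   T   T   F   T   T   F   F   T   T   F   T   T   F   F   F
  4   T   T   F   T   T   F   F   T   T   F   T   T   F   F   T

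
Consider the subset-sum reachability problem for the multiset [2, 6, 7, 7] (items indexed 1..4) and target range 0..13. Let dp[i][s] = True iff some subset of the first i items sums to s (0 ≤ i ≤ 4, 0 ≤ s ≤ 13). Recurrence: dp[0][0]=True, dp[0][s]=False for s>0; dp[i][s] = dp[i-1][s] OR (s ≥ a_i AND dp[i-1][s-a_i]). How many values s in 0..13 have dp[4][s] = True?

7

i\s   0   1   2   3   4   5   6   7   8   9  10  11  12  13
  0   T   F   F   F   F   F   F   F   F   F   F   F   F   F
  1   T   F   T   F   F   F   F   F   F   F   F   F   F   F
  2   T   F   T   F   F   F   T   F   T   F   F   F   F   F
  3   T   F   T   F   F   F   T   T   T   T   F   F   F   T
  4   T   F   T   F   F   F   T   T   T   T   F   F   F   T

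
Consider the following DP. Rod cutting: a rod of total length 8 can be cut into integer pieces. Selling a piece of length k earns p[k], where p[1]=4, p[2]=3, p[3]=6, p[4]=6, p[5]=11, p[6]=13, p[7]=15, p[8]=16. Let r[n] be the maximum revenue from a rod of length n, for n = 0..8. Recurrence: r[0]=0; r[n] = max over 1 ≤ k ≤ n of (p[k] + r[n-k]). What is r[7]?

28

   n    0    1    2    3    4    5    6    7    8
r[n]    0    4    8   12   16   20   24   28   32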